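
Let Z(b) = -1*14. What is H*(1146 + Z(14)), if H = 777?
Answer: 879564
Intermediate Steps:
Z(b) = -14
H*(1146 + Z(14)) = 777*(1146 - 14) = 777*1132 = 879564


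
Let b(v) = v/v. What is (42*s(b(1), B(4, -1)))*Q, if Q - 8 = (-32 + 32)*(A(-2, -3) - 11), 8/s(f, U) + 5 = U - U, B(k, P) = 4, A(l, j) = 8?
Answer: -2688/5 ≈ -537.60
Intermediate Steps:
b(v) = 1
s(f, U) = -8/5 (s(f, U) = 8/(-5 + (U - U)) = 8/(-5 + 0) = 8/(-5) = 8*(-⅕) = -8/5)
Q = 8 (Q = 8 + (-32 + 32)*(8 - 11) = 8 + 0*(-3) = 8 + 0 = 8)
(42*s(b(1), B(4, -1)))*Q = (42*(-8/5))*8 = -336/5*8 = -2688/5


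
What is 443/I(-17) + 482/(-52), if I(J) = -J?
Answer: 7421/442 ≈ 16.790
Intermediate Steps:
443/I(-17) + 482/(-52) = 443/((-1*(-17))) + 482/(-52) = 443/17 + 482*(-1/52) = 443*(1/17) - 241/26 = 443/17 - 241/26 = 7421/442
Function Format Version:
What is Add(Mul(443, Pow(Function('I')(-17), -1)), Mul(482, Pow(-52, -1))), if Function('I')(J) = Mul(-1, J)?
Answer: Rational(7421, 442) ≈ 16.790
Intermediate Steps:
Add(Mul(443, Pow(Function('I')(-17), -1)), Mul(482, Pow(-52, -1))) = Add(Mul(443, Pow(Mul(-1, -17), -1)), Mul(482, Pow(-52, -1))) = Add(Mul(443, Pow(17, -1)), Mul(482, Rational(-1, 52))) = Add(Mul(443, Rational(1, 17)), Rational(-241, 26)) = Add(Rational(443, 17), Rational(-241, 26)) = Rational(7421, 442)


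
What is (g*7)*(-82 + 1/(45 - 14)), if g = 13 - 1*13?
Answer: 0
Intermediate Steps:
g = 0 (g = 13 - 13 = 0)
(g*7)*(-82 + 1/(45 - 14)) = (0*7)*(-82 + 1/(45 - 14)) = 0*(-82 + 1/31) = 0*(-2541/31) = 0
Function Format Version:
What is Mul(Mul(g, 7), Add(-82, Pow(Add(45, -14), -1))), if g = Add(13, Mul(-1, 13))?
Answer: 0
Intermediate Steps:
g = 0 (g = Add(13, -13) = 0)
Mul(Mul(g, 7), Add(-82, Pow(Add(45, -14), -1))) = Mul(Mul(0, 7), Add(-82, Pow(Add(45, -14), -1))) = Mul(0, Add(-82, Pow(31, -1))) = Mul(0, Add(-82, Rational(1, 31))) = Mul(0, Rational(-2541, 31)) = 0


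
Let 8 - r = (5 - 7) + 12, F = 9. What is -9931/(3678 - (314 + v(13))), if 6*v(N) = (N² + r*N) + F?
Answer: -29793/10016 ≈ -2.9745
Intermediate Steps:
r = -2 (r = 8 - ((5 - 7) + 12) = 8 - (-2 + 12) = 8 - 1*10 = 8 - 10 = -2)
v(N) = 3/2 - N/3 + N²/6 (v(N) = ((N² - 2*N) + 9)/6 = (9 + N² - 2*N)/6 = 3/2 - N/3 + N²/6)
-9931/(3678 - (314 + v(13))) = -9931/(3678 - (314 + (3/2 - ⅓*13 + (⅙)*13²))) = -9931/(3678 - (314 + (3/2 - 13/3 + (⅙)*169))) = -9931/(3678 - (314 + (3/2 - 13/3 + 169/6))) = -9931/(3678 - (314 + 76/3)) = -9931/(3678 - 1*1018/3) = -9931/(3678 - 1018/3) = -9931/10016/3 = -9931*3/10016 = -29793/10016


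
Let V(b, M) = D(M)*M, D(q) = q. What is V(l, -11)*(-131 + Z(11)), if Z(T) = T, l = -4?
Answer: -14520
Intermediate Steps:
V(b, M) = M² (V(b, M) = M*M = M²)
V(l, -11)*(-131 + Z(11)) = (-11)²*(-131 + 11) = 121*(-120) = -14520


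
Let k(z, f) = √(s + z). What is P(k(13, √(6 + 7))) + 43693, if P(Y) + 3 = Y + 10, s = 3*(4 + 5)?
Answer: 43700 + 2*√10 ≈ 43706.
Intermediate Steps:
s = 27 (s = 3*9 = 27)
k(z, f) = √(27 + z)
P(Y) = 7 + Y (P(Y) = -3 + (Y + 10) = -3 + (10 + Y) = 7 + Y)
P(k(13, √(6 + 7))) + 43693 = (7 + √(27 + 13)) + 43693 = (7 + √40) + 43693 = (7 + 2*√10) + 43693 = 43700 + 2*√10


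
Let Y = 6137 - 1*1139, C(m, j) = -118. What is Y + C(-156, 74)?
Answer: 4880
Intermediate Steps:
Y = 4998 (Y = 6137 - 1139 = 4998)
Y + C(-156, 74) = 4998 - 118 = 4880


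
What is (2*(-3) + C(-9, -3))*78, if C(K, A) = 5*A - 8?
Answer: -2262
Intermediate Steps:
C(K, A) = -8 + 5*A
(2*(-3) + C(-9, -3))*78 = (2*(-3) + (-8 + 5*(-3)))*78 = (-6 + (-8 - 15))*78 = (-6 - 23)*78 = -29*78 = -2262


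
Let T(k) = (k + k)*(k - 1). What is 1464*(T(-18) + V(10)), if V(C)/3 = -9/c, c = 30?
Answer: 5000292/5 ≈ 1.0001e+6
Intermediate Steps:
T(k) = 2*k*(-1 + k) (T(k) = (2*k)*(-1 + k) = 2*k*(-1 + k))
V(C) = -9/10 (V(C) = 3*(-9/30) = 3*(-9*1/30) = 3*(-3/10) = -9/10)
1464*(T(-18) + V(10)) = 1464*(2*(-18)*(-1 - 18) - 9/10) = 1464*(2*(-18)*(-19) - 9/10) = 1464*(684 - 9/10) = 1464*(6831/10) = 5000292/5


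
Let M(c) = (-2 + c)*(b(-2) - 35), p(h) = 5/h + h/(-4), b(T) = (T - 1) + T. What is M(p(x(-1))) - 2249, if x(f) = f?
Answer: -1979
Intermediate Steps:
b(T) = -1 + 2*T (b(T) = (-1 + T) + T = -1 + 2*T)
p(h) = 5/h - h/4 (p(h) = 5/h + h*(-¼) = 5/h - h/4)
M(c) = 80 - 40*c (M(c) = (-2 + c)*((-1 + 2*(-2)) - 35) = (-2 + c)*((-1 - 4) - 35) = (-2 + c)*(-5 - 35) = (-2 + c)*(-40) = 80 - 40*c)
M(p(x(-1))) - 2249 = (80 - 40*(5/(-1) - ¼*(-1))) - 2249 = (80 - 40*(5*(-1) + ¼)) - 2249 = (80 - 40*(-5 + ¼)) - 2249 = (80 - 40*(-19/4)) - 2249 = (80 + 190) - 2249 = 270 - 2249 = -1979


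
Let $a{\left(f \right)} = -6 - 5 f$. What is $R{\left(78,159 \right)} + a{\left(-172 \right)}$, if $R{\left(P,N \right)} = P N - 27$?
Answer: $13229$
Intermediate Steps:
$R{\left(P,N \right)} = -27 + N P$ ($R{\left(P,N \right)} = N P - 27 = -27 + N P$)
$R{\left(78,159 \right)} + a{\left(-172 \right)} = \left(-27 + 159 \cdot 78\right) - -854 = \left(-27 + 12402\right) + \left(-6 + 860\right) = 12375 + 854 = 13229$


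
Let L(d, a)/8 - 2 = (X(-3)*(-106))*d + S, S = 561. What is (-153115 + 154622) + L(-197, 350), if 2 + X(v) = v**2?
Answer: 1175403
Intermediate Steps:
X(v) = -2 + v**2
L(d, a) = 4504 - 5936*d (L(d, a) = 16 + 8*(((-2 + (-3)**2)*(-106))*d + 561) = 16 + 8*(((-2 + 9)*(-106))*d + 561) = 16 + 8*((7*(-106))*d + 561) = 16 + 8*(-742*d + 561) = 16 + 8*(561 - 742*d) = 16 + (4488 - 5936*d) = 4504 - 5936*d)
(-153115 + 154622) + L(-197, 350) = (-153115 + 154622) + (4504 - 5936*(-197)) = 1507 + (4504 + 1169392) = 1507 + 1173896 = 1175403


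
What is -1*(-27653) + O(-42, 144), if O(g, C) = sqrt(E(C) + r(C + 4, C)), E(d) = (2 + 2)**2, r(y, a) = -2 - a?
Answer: 27653 + I*sqrt(130) ≈ 27653.0 + 11.402*I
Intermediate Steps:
E(d) = 16 (E(d) = 4**2 = 16)
O(g, C) = sqrt(14 - C) (O(g, C) = sqrt(16 + (-2 - C)) = sqrt(14 - C))
-1*(-27653) + O(-42, 144) = -1*(-27653) + sqrt(14 - 1*144) = 27653 + sqrt(14 - 144) = 27653 + sqrt(-130) = 27653 + I*sqrt(130)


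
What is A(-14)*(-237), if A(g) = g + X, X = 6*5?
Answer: -3792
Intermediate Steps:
X = 30
A(g) = 30 + g (A(g) = g + 30 = 30 + g)
A(-14)*(-237) = (30 - 14)*(-237) = 16*(-237) = -3792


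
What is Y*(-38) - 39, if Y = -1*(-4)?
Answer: -191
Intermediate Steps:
Y = 4
Y*(-38) - 39 = 4*(-38) - 39 = -152 - 39 = -191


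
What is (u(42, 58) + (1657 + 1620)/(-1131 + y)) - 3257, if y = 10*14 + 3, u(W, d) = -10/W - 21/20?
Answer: -84589723/25935 ≈ -3261.6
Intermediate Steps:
u(W, d) = -21/20 - 10/W (u(W, d) = -10/W - 21*1/20 = -10/W - 21/20 = -21/20 - 10/W)
y = 143 (y = 140 + 3 = 143)
(u(42, 58) + (1657 + 1620)/(-1131 + y)) - 3257 = ((-21/20 - 10/42) + (1657 + 1620)/(-1131 + 143)) - 3257 = ((-21/20 - 10*1/42) + 3277/(-988)) - 3257 = ((-21/20 - 5/21) + 3277*(-1/988)) - 3257 = (-541/420 - 3277/988) - 3257 = -119428/25935 - 3257 = -84589723/25935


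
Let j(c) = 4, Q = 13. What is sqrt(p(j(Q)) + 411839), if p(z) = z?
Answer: sqrt(411843) ≈ 641.75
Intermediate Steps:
sqrt(p(j(Q)) + 411839) = sqrt(4 + 411839) = sqrt(411843)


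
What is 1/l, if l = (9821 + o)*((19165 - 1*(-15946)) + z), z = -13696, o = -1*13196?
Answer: -1/72275625 ≈ -1.3836e-8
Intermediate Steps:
o = -13196
l = -72275625 (l = (9821 - 13196)*((19165 - 1*(-15946)) - 13696) = -3375*((19165 + 15946) - 13696) = -3375*(35111 - 13696) = -3375*21415 = -72275625)
1/l = 1/(-72275625) = -1/72275625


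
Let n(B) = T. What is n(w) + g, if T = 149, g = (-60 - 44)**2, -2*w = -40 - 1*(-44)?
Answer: 10965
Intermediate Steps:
w = -2 (w = -(-40 - 1*(-44))/2 = -(-40 + 44)/2 = -1/2*4 = -2)
g = 10816 (g = (-104)**2 = 10816)
n(B) = 149
n(w) + g = 149 + 10816 = 10965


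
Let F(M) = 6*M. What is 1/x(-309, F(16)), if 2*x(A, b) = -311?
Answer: -2/311 ≈ -0.0064309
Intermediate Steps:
x(A, b) = -311/2 (x(A, b) = (½)*(-311) = -311/2)
1/x(-309, F(16)) = 1/(-311/2) = -2/311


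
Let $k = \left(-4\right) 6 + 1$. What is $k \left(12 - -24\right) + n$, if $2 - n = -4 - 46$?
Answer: $-776$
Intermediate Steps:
$n = 52$ ($n = 2 - \left(-4 - 46\right) = 2 - -50 = 2 + 50 = 52$)
$k = -23$ ($k = -24 + 1 = -23$)
$k \left(12 - -24\right) + n = - 23 \left(12 - -24\right) + 52 = - 23 \left(12 + 24\right) + 52 = \left(-23\right) 36 + 52 = -828 + 52 = -776$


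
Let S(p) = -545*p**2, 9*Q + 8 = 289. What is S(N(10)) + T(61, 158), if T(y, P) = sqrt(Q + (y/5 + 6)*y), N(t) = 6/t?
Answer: -981/5 + 2*sqrt(64205)/15 ≈ -162.42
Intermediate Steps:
Q = 281/9 (Q = -8/9 + (1/9)*289 = -8/9 + 289/9 = 281/9 ≈ 31.222)
T(y, P) = sqrt(281/9 + y*(6 + y/5)) (T(y, P) = sqrt(281/9 + (y/5 + 6)*y) = sqrt(281/9 + (6 + y/5)*y) = sqrt(281/9 + y*(6 + y/5)))
S(N(10)) + T(61, 158) = -545*(6/10)**2 + sqrt(7025 + 45*61**2 + 1350*61)/15 = -545*(6*(1/10))**2 + sqrt(7025 + 45*3721 + 82350)/15 = -545*(3/5)**2 + sqrt(7025 + 167445 + 82350)/15 = -545*9/25 + sqrt(256820)/15 = -981/5 + (2*sqrt(64205))/15 = -981/5 + 2*sqrt(64205)/15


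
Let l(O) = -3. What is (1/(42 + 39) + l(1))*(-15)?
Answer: 1210/27 ≈ 44.815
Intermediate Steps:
(1/(42 + 39) + l(1))*(-15) = (1/(42 + 39) - 3)*(-15) = (1/81 - 3)*(-15) = -242/81*(-15) = 1210/27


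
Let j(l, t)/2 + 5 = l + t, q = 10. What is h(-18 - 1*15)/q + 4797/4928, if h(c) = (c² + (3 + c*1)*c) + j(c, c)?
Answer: 4796753/24640 ≈ 194.67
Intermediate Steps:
j(l, t) = -10 + 2*l + 2*t (j(l, t) = -10 + 2*(l + t) = -10 + (2*l + 2*t) = -10 + 2*l + 2*t)
h(c) = -10 + c² + 4*c + c*(3 + c) (h(c) = (c² + (3 + c*1)*c) + (-10 + 2*c + 2*c) = (c² + (3 + c)*c) + (-10 + 4*c) = (c² + c*(3 + c)) + (-10 + 4*c) = -10 + c² + 4*c + c*(3 + c))
h(-18 - 1*15)/q + 4797/4928 = (-10 + 2*(-18 - 1*15)² + 7*(-18 - 1*15))/10 + 4797/4928 = (-10 + 2*(-18 - 15)² + 7*(-18 - 15))*(⅒) + 4797*(1/4928) = (-10 + 2*(-33)² + 7*(-33))*(⅒) + 4797/4928 = (-10 + 2*1089 - 231)*(⅒) + 4797/4928 = (-10 + 2178 - 231)*(⅒) + 4797/4928 = 1937*(⅒) + 4797/4928 = 1937/10 + 4797/4928 = 4796753/24640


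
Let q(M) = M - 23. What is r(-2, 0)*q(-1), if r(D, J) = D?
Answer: 48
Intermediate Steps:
q(M) = -23 + M
r(-2, 0)*q(-1) = -2*(-23 - 1) = -2*(-24) = 48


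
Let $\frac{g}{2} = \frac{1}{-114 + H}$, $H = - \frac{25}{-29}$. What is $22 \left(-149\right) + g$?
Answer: $- \frac{10755176}{3281} \approx -3278.0$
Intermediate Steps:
$H = \frac{25}{29}$ ($H = \left(-25\right) \left(- \frac{1}{29}\right) = \frac{25}{29} \approx 0.86207$)
$g = - \frac{58}{3281}$ ($g = \frac{2}{-114 + \frac{25}{29}} = \frac{2}{- \frac{3281}{29}} = 2 \left(- \frac{29}{3281}\right) = - \frac{58}{3281} \approx -0.017678$)
$22 \left(-149\right) + g = 22 \left(-149\right) - \frac{58}{3281} = -3278 - \frac{58}{3281} = - \frac{10755176}{3281}$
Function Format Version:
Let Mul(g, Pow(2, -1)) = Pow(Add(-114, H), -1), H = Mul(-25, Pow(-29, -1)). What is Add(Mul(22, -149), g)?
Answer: Rational(-10755176, 3281) ≈ -3278.0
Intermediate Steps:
H = Rational(25, 29) (H = Mul(-25, Rational(-1, 29)) = Rational(25, 29) ≈ 0.86207)
g = Rational(-58, 3281) (g = Mul(2, Pow(Add(-114, Rational(25, 29)), -1)) = Mul(2, Pow(Rational(-3281, 29), -1)) = Mul(2, Rational(-29, 3281)) = Rational(-58, 3281) ≈ -0.017678)
Add(Mul(22, -149), g) = Add(Mul(22, -149), Rational(-58, 3281)) = Add(-3278, Rational(-58, 3281)) = Rational(-10755176, 3281)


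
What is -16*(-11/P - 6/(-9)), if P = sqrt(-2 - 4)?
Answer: -32/3 - 88*I*sqrt(6)/3 ≈ -10.667 - 71.852*I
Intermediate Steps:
P = I*sqrt(6) (P = sqrt(-6) = I*sqrt(6) ≈ 2.4495*I)
-16*(-11/P - 6/(-9)) = -16*(-11*(-I*sqrt(6)/6) - 6/(-9)) = -16*(-(-11)*I*sqrt(6)/6 - 6*(-1/9)) = -16*(11*I*sqrt(6)/6 + 2/3) = -16*(2/3 + 11*I*sqrt(6)/6) = -32/3 - 88*I*sqrt(6)/3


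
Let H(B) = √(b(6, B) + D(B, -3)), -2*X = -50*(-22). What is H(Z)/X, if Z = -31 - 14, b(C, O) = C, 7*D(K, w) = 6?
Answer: -2*√21/1925 ≈ -0.0047611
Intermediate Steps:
D(K, w) = 6/7 (D(K, w) = (⅐)*6 = 6/7)
X = -550 (X = -(-25)*(-22) = -½*1100 = -550)
Z = -45
H(B) = 4*√21/7 (H(B) = √(6 + 6/7) = √(48/7) = 4*√21/7)
H(Z)/X = (4*√21/7)/(-550) = (4*√21/7)*(-1/550) = -2*√21/1925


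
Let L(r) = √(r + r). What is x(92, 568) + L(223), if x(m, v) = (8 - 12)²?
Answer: 16 + √446 ≈ 37.119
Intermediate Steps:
x(m, v) = 16 (x(m, v) = (-4)² = 16)
L(r) = √2*√r (L(r) = √(2*r) = √2*√r)
x(92, 568) + L(223) = 16 + √2*√223 = 16 + √446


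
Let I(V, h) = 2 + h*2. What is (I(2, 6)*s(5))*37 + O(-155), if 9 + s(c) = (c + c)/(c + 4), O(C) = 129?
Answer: -35617/9 ≈ -3957.4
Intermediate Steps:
I(V, h) = 2 + 2*h
s(c) = -9 + 2*c/(4 + c) (s(c) = -9 + (c + c)/(c + 4) = -9 + (2*c)/(4 + c) = -9 + 2*c/(4 + c))
(I(2, 6)*s(5))*37 + O(-155) = ((2 + 2*6)*((-36 - 7*5)/(4 + 5)))*37 + 129 = ((2 + 12)*((-36 - 35)/9))*37 + 129 = (14*((⅑)*(-71)))*37 + 129 = (14*(-71/9))*37 + 129 = -994/9*37 + 129 = -36778/9 + 129 = -35617/9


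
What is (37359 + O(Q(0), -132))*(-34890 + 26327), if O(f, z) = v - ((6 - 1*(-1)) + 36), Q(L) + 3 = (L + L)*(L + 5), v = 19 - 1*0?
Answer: -319699605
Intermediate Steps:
v = 19 (v = 19 + 0 = 19)
Q(L) = -3 + 2*L*(5 + L) (Q(L) = -3 + (L + L)*(L + 5) = -3 + (2*L)*(5 + L) = -3 + 2*L*(5 + L))
O(f, z) = -24 (O(f, z) = 19 - ((6 - 1*(-1)) + 36) = 19 - ((6 + 1) + 36) = 19 - (7 + 36) = 19 - 1*43 = 19 - 43 = -24)
(37359 + O(Q(0), -132))*(-34890 + 26327) = (37359 - 24)*(-34890 + 26327) = 37335*(-8563) = -319699605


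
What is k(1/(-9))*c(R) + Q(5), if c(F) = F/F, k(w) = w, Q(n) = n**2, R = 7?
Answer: 224/9 ≈ 24.889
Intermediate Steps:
c(F) = 1
k(1/(-9))*c(R) + Q(5) = 1/(-9) + 5**2 = -1/9*1 + 25 = -1/9 + 25 = 224/9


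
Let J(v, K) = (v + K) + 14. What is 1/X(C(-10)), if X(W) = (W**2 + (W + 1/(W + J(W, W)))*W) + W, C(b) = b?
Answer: 8/1525 ≈ 0.0052459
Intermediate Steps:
J(v, K) = 14 + K + v (J(v, K) = (K + v) + 14 = 14 + K + v)
X(W) = W + W**2 + W*(W + 1/(14 + 3*W)) (X(W) = (W**2 + (W + 1/(W + (14 + W + W)))*W) + W = (W**2 + (W + 1/(W + (14 + 2*W)))*W) + W = (W**2 + (W + 1/(14 + 3*W))*W) + W = (W**2 + W*(W + 1/(14 + 3*W))) + W = W + W**2 + W*(W + 1/(14 + 3*W)))
1/X(C(-10)) = 1/(-10*(15 + 6*(-10)**2 + 31*(-10))/(14 + 3*(-10))) = 1/(-10*(15 + 6*100 - 310)/(14 - 30)) = 1/(-10*(15 + 600 - 310)/(-16)) = 1/(-10*(-1/16)*305) = 1/(1525/8) = 8/1525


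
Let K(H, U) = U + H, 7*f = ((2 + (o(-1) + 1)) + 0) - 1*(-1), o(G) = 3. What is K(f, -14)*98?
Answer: -1274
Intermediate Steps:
f = 1 (f = (((2 + (3 + 1)) + 0) - 1*(-1))/7 = (((2 + 4) + 0) + 1)/7 = ((6 + 0) + 1)/7 = (6 + 1)/7 = (⅐)*7 = 1)
K(H, U) = H + U
K(f, -14)*98 = (1 - 14)*98 = -13*98 = -1274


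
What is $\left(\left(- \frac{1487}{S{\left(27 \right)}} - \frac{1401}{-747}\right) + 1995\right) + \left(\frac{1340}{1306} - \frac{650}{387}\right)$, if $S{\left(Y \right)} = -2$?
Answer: $\frac{114931406999}{41950026} \approx 2739.7$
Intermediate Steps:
$\left(\left(- \frac{1487}{S{\left(27 \right)}} - \frac{1401}{-747}\right) + 1995\right) + \left(\frac{1340}{1306} - \frac{650}{387}\right) = \left(\left(- \frac{1487}{-2} - \frac{1401}{-747}\right) + 1995\right) + \left(\frac{1340}{1306} - \frac{650}{387}\right) = \left(\left(\left(-1487\right) \left(- \frac{1}{2}\right) - - \frac{467}{249}\right) + 1995\right) + \left(1340 \cdot \frac{1}{1306} - \frac{650}{387}\right) = \left(\left(\frac{1487}{2} + \frac{467}{249}\right) + 1995\right) + \left(\frac{670}{653} - \frac{650}{387}\right) = \left(\frac{371197}{498} + 1995\right) - \frac{165160}{252711} = \frac{1364707}{498} - \frac{165160}{252711} = \frac{114931406999}{41950026}$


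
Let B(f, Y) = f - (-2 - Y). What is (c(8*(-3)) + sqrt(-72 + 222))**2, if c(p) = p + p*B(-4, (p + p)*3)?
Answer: 12110550 + 34800*sqrt(6) ≈ 1.2196e+7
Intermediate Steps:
B(f, Y) = 2 + Y + f (B(f, Y) = f + (2 + Y) = 2 + Y + f)
c(p) = p + p*(-2 + 6*p) (c(p) = p + p*(2 + (p + p)*3 - 4) = p + p*(2 + (2*p)*3 - 4) = p + p*(2 + 6*p - 4) = p + p*(-2 + 6*p))
(c(8*(-3)) + sqrt(-72 + 222))**2 = ((8*(-3))*(-1 + 6*(8*(-3))) + sqrt(-72 + 222))**2 = (-24*(-1 + 6*(-24)) + sqrt(150))**2 = (-24*(-1 - 144) + 5*sqrt(6))**2 = (-24*(-145) + 5*sqrt(6))**2 = (3480 + 5*sqrt(6))**2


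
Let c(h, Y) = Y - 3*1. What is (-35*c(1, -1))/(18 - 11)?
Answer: 20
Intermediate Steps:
c(h, Y) = -3 + Y (c(h, Y) = Y - 3 = -3 + Y)
(-35*c(1, -1))/(18 - 11) = (-35*(-3 - 1))/(18 - 11) = -35*(-4)/7 = 140*(⅐) = 20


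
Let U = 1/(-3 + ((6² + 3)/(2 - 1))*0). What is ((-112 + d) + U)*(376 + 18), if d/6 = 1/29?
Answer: -3843470/87 ≈ -44178.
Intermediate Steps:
d = 6/29 ≈ 0.20690
U = -⅓ (U = 1/(-3 + ((36 + 3)/1)*0) = 1/(-3 + (39*1)*0) = 1/(-3 + 39*0) = 1/(-3 + 0) = 1/(-3) = -⅓ ≈ -0.33333)
((-112 + d) + U)*(376 + 18) = ((-112 + 6/29) - ⅓)*(376 + 18) = (-3242/29 - ⅓)*394 = -9755/87*394 = -3843470/87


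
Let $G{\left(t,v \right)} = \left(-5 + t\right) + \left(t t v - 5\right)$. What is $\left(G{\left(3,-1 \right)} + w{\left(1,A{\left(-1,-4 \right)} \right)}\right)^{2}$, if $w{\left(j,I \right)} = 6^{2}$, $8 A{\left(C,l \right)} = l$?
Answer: $400$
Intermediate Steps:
$A{\left(C,l \right)} = \frac{l}{8}$
$w{\left(j,I \right)} = 36$
$G{\left(t,v \right)} = -10 + t + v t^{2}$ ($G{\left(t,v \right)} = \left(-5 + t\right) + \left(t^{2} v - 5\right) = \left(-5 + t\right) + \left(v t^{2} - 5\right) = \left(-5 + t\right) + \left(-5 + v t^{2}\right) = -10 + t + v t^{2}$)
$\left(G{\left(3,-1 \right)} + w{\left(1,A{\left(-1,-4 \right)} \right)}\right)^{2} = \left(\left(-10 + 3 - 3^{2}\right) + 36\right)^{2} = \left(\left(-10 + 3 - 9\right) + 36\right)^{2} = \left(-16 + 36\right)^{2} = 20^{2} = 400$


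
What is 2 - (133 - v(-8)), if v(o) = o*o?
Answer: -67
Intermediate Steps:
v(o) = o²
2 - (133 - v(-8)) = 2 - (133 - 1*(-8)²) = 2 - (133 - 1*64) = 2 - (133 - 64) = 2 - 1*69 = 2 - 69 = -67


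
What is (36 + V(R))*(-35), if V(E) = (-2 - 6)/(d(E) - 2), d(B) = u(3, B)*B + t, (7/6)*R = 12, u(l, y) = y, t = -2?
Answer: -1567790/1247 ≈ -1257.3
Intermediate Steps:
R = 72/7 (R = (6/7)*12 = 72/7 ≈ 10.286)
d(B) = -2 + B² (d(B) = B*B - 2 = B² - 2 = -2 + B²)
V(E) = -8/(-4 + E²) (V(E) = (-2 - 6)/((-2 + E²) - 2) = -8/(-4 + E²))
(36 + V(R))*(-35) = (36 - 8/(-4 + (72/7)²))*(-35) = (36 - 8/(-4 + 5184/49))*(-35) = (36 - 8/4988/49)*(-35) = (36 - 8*49/4988)*(-35) = (36 - 98/1247)*(-35) = (44794/1247)*(-35) = -1567790/1247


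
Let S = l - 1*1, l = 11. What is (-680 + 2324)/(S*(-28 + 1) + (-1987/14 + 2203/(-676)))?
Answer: -2593136/654889 ≈ -3.9597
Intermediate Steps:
S = 10 (S = 11 - 1*1 = 11 - 1 = 10)
(-680 + 2324)/(S*(-28 + 1) + (-1987/14 + 2203/(-676))) = (-680 + 2324)/(10*(-28 + 1) + (-1987/14 + 2203/(-676))) = 1644/(10*(-27) + (-1987*1/14 + 2203*(-1/676))) = 1644/(-270 + (-1987/14 - 2203/676)) = 1644/(-270 - 687027/4732) = 1644/(-1964667/4732) = 1644*(-4732/1964667) = -2593136/654889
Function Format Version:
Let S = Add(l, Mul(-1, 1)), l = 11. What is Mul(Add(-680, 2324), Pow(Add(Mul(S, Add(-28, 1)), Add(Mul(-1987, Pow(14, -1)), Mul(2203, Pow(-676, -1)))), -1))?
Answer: Rational(-2593136, 654889) ≈ -3.9597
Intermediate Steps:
S = 10 (S = Add(11, Mul(-1, 1)) = Add(11, -1) = 10)
Mul(Add(-680, 2324), Pow(Add(Mul(S, Add(-28, 1)), Add(Mul(-1987, Pow(14, -1)), Mul(2203, Pow(-676, -1)))), -1)) = Mul(Add(-680, 2324), Pow(Add(Mul(10, Add(-28, 1)), Add(Mul(-1987, Pow(14, -1)), Mul(2203, Pow(-676, -1)))), -1)) = Mul(1644, Pow(Add(Mul(10, -27), Add(Mul(-1987, Rational(1, 14)), Mul(2203, Rational(-1, 676)))), -1)) = Mul(1644, Pow(Add(-270, Add(Rational(-1987, 14), Rational(-2203, 676))), -1)) = Mul(1644, Pow(Add(-270, Rational(-687027, 4732)), -1)) = Mul(1644, Pow(Rational(-1964667, 4732), -1)) = Mul(1644, Rational(-4732, 1964667)) = Rational(-2593136, 654889)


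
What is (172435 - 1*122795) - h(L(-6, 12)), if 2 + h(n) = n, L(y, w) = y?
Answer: 49648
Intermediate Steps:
h(n) = -2 + n
(172435 - 1*122795) - h(L(-6, 12)) = (172435 - 1*122795) - (-2 - 6) = (172435 - 122795) - 1*(-8) = 49640 + 8 = 49648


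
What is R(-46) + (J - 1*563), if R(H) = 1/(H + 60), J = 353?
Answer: -2939/14 ≈ -209.93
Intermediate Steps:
R(H) = 1/(60 + H)
R(-46) + (J - 1*563) = 1/(60 - 46) + (353 - 1*563) = 1/14 + (353 - 563) = 1/14 - 210 = -2939/14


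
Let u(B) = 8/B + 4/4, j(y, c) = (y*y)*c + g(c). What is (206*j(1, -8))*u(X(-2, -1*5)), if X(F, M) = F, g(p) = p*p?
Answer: -34608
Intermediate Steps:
g(p) = p²
j(y, c) = c² + c*y² (j(y, c) = (y*y)*c + c² = y²*c + c² = c*y² + c² = c² + c*y²)
u(B) = 1 + 8/B (u(B) = 8/B + 4*(¼) = 8/B + 1 = 1 + 8/B)
(206*j(1, -8))*u(X(-2, -1*5)) = (206*(-8*(-8 + 1²)))*((8 - 2)/(-2)) = (206*(-8*(-8 + 1)))*(-½*6) = (206*(-8*(-7)))*(-3) = (206*56)*(-3) = 11536*(-3) = -34608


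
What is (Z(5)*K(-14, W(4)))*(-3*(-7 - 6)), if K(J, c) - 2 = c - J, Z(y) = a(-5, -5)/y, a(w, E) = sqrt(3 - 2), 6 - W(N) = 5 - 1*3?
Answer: 156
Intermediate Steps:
W(N) = 4 (W(N) = 6 - (5 - 1*3) = 6 - (5 - 3) = 6 - 1*2 = 6 - 2 = 4)
a(w, E) = 1 (a(w, E) = sqrt(1) = 1)
Z(y) = 1/y
K(J, c) = 2 + c - J (K(J, c) = 2 + (c - J) = 2 + c - J)
(Z(5)*K(-14, W(4)))*(-3*(-7 - 6)) = ((2 + 4 - 1*(-14))/5)*(-3*(-7 - 6)) = ((2 + 4 + 14)/5)*(-3*(-13)) = ((1/5)*20)*39 = 4*39 = 156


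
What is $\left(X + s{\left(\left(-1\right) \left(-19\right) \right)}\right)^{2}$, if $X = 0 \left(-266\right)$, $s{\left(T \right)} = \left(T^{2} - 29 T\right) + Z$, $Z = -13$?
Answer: $41209$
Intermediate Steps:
$s{\left(T \right)} = -13 + T^{2} - 29 T$ ($s{\left(T \right)} = \left(T^{2} - 29 T\right) - 13 = -13 + T^{2} - 29 T$)
$X = 0$
$\left(X + s{\left(\left(-1\right) \left(-19\right) \right)}\right)^{2} = \left(0 - \left(13 - 361 + 29 \left(-1\right) \left(-19\right)\right)\right)^{2} = \left(0 - \left(564 - 361\right)\right)^{2} = \left(0 - 203\right)^{2} = \left(-203\right)^{2} = 41209$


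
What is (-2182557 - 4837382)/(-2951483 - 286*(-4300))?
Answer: 7019939/1721683 ≈ 4.0774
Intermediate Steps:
(-2182557 - 4837382)/(-2951483 - 286*(-4300)) = -7019939/(-2951483 + 1229800) = -7019939/(-1721683) = -7019939*(-1/1721683) = 7019939/1721683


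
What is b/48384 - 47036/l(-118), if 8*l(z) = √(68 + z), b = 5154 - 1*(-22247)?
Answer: 27401/48384 + 188144*I*√2/5 ≈ 0.56632 + 53215.0*I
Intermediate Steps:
b = 27401 (b = 5154 + 22247 = 27401)
l(z) = √(68 + z)/8
b/48384 - 47036/l(-118) = 27401/48384 - 47036*8/√(68 - 118) = 27401*(1/48384) - 47036*(-4*I*√2/5) = 27401/48384 - 47036*(-4*I*√2/5) = 27401/48384 - (-188144)*I*√2/5 = 27401/48384 + 188144*I*√2/5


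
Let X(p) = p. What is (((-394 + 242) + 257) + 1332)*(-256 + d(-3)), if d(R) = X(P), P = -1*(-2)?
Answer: -364998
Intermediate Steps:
P = 2
d(R) = 2
(((-394 + 242) + 257) + 1332)*(-256 + d(-3)) = (((-394 + 242) + 257) + 1332)*(-256 + 2) = ((-152 + 257) + 1332)*(-254) = (105 + 1332)*(-254) = 1437*(-254) = -364998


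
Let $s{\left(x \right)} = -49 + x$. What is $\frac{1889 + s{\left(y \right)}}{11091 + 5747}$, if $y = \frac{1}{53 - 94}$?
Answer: $\frac{75439}{690358} \approx 0.10928$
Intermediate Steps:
$y = - \frac{1}{41}$ ($y = \frac{1}{53 - 94} = \frac{1}{-41} = - \frac{1}{41} \approx -0.02439$)
$\frac{1889 + s{\left(y \right)}}{11091 + 5747} = \frac{1889 - \frac{2010}{41}}{11091 + 5747} = \frac{1889 - \frac{2010}{41}}{16838} = \frac{75439}{41} \cdot \frac{1}{16838} = \frac{75439}{690358}$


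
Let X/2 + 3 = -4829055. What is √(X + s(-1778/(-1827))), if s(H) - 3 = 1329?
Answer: 12*I*√67061 ≈ 3107.5*I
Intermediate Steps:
s(H) = 1332 (s(H) = 3 + 1329 = 1332)
X = -9658116 (X = -6 + 2*(-4829055) = -6 - 9658110 = -9658116)
√(X + s(-1778/(-1827))) = √(-9658116 + 1332) = √(-9656784) = 12*I*√67061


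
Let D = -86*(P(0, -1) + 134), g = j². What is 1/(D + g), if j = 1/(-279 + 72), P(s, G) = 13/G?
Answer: -42849/445886693 ≈ -9.6098e-5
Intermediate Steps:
j = -1/207 (j = 1/(-207) = -1/207 ≈ -0.0048309)
g = 1/42849 (g = (-1/207)² = 1/42849 ≈ 2.3338e-5)
D = -10406 (D = -86*(13/(-1) + 134) = -86*(13*(-1) + 134) = -86*(-13 + 134) = -86*121 = -10406)
1/(D + g) = 1/(-10406 + 1/42849) = 1/(-445886693/42849) = -42849/445886693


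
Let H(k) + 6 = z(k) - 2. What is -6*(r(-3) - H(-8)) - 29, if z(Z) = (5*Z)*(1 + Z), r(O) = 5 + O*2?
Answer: 1609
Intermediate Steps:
r(O) = 5 + 2*O
z(Z) = 5*Z*(1 + Z)
H(k) = -8 + 5*k*(1 + k) (H(k) = -6 + (5*k*(1 + k) - 2) = -6 + (-2 + 5*k*(1 + k)) = -8 + 5*k*(1 + k))
-6*(r(-3) - H(-8)) - 29 = -6*((5 + 2*(-3)) - (-8 + 5*(-8)*(1 - 8))) - 29 = -6*((5 - 6) - (-8 + 5*(-8)*(-7))) - 29 = -6*(-1 - (-8 + 280)) - 29 = -6*(-1 - 1*272) - 29 = -6*(-1 - 272) - 29 = -6*(-273) - 29 = 1638 - 29 = 1609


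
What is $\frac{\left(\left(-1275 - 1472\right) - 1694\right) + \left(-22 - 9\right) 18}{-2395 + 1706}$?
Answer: $\frac{4999}{689} \approx 7.2554$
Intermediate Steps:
$\frac{\left(\left(-1275 - 1472\right) - 1694\right) + \left(-22 - 9\right) 18}{-2395 + 1706} = \frac{\left(-2747 - 1694\right) - 558}{-689} = \left(-4441 - 558\right) \left(- \frac{1}{689}\right) = \left(-4999\right) \left(- \frac{1}{689}\right) = \frac{4999}{689}$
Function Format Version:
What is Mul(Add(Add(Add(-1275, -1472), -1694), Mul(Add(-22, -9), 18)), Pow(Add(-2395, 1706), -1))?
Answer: Rational(4999, 689) ≈ 7.2554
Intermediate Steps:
Mul(Add(Add(Add(-1275, -1472), -1694), Mul(Add(-22, -9), 18)), Pow(Add(-2395, 1706), -1)) = Mul(Add(Add(-2747, -1694), Mul(-31, 18)), Pow(-689, -1)) = Mul(Add(-4441, -558), Rational(-1, 689)) = Mul(-4999, Rational(-1, 689)) = Rational(4999, 689)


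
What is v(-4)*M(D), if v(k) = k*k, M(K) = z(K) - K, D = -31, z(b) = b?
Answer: 0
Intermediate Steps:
M(K) = 0 (M(K) = K - K = 0)
v(k) = k²
v(-4)*M(D) = (-4)²*0 = 16*0 = 0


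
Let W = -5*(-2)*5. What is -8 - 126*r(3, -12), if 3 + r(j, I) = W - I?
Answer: -7442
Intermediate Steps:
W = 50 (W = 10*5 = 50)
r(j, I) = 47 - I (r(j, I) = -3 + (50 - I) = 47 - I)
-8 - 126*r(3, -12) = -8 - 126*(47 - 1*(-12)) = -8 - 126*(47 + 12) = -8 - 126*59 = -8 - 7434 = -7442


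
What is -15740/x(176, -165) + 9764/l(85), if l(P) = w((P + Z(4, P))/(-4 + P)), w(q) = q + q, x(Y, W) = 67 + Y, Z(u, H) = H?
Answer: 46708303/20655 ≈ 2261.4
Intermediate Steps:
w(q) = 2*q
l(P) = 4*P/(-4 + P) (l(P) = 2*((P + P)/(-4 + P)) = 2*((2*P)/(-4 + P)) = 2*(2*P/(-4 + P)) = 4*P/(-4 + P))
-15740/x(176, -165) + 9764/l(85) = -15740/(67 + 176) + 9764/((4*85/(-4 + 85))) = -15740/243 + 9764/((4*85/81)) = -15740*1/243 + 9764/((4*85*(1/81))) = -15740/243 + 9764/(340/81) = -15740/243 + 9764*(81/340) = -15740/243 + 197721/85 = 46708303/20655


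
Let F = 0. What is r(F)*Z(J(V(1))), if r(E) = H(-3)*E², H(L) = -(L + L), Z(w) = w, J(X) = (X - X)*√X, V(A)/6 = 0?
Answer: 0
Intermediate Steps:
V(A) = 0 (V(A) = 6*0 = 0)
J(X) = 0 (J(X) = 0*√X = 0)
H(L) = -2*L
r(E) = 6*E² (r(E) = (-2*(-3))*E² = 6*E²)
r(F)*Z(J(V(1))) = (6*0²)*0 = (6*0)*0 = 0*0 = 0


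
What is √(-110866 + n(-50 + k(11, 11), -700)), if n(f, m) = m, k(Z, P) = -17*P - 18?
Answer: I*√111566 ≈ 334.02*I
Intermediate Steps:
k(Z, P) = -18 - 17*P
√(-110866 + n(-50 + k(11, 11), -700)) = √(-110866 - 700) = √(-111566) = I*√111566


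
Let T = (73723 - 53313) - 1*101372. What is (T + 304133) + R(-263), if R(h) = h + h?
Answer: 222645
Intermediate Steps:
R(h) = 2*h
T = -80962 (T = 20410 - 101372 = -80962)
(T + 304133) + R(-263) = (-80962 + 304133) + 2*(-263) = 223171 - 526 = 222645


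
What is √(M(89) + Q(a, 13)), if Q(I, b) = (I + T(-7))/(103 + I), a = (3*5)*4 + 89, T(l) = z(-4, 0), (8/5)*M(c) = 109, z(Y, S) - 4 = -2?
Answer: √484918/84 ≈ 8.2900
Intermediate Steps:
z(Y, S) = 2 (z(Y, S) = 4 - 2 = 2)
M(c) = 545/8 (M(c) = (5/8)*109 = 545/8)
T(l) = 2
a = 149 (a = 15*4 + 89 = 60 + 89 = 149)
Q(I, b) = (2 + I)/(103 + I) (Q(I, b) = (I + 2)/(103 + I) = (2 + I)/(103 + I))
√(M(89) + Q(a, 13)) = √(545/8 + (2 + 149)/(103 + 149)) = √(545/8 + 151/252) = √(34637/504) = √484918/84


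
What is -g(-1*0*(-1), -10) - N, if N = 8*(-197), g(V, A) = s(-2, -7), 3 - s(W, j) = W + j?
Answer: 1564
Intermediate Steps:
s(W, j) = 3 - W - j (s(W, j) = 3 - (W + j) = 3 + (-W - j) = 3 - W - j)
g(V, A) = 12 (g(V, A) = 3 - 1*(-2) - 1*(-7) = 3 + 2 + 7 = 12)
N = -1576
-g(-1*0*(-1), -10) - N = -1*12 - 1*(-1576) = -12 + 1576 = 1564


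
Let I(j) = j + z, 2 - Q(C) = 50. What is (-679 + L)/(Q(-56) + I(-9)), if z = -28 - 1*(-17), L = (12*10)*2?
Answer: 439/68 ≈ 6.4559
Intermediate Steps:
Q(C) = -48 (Q(C) = 2 - 1*50 = 2 - 50 = -48)
L = 240 (L = 120*2 = 240)
z = -11 (z = -28 + 17 = -11)
I(j) = -11 + j (I(j) = j - 11 = -11 + j)
(-679 + L)/(Q(-56) + I(-9)) = (-679 + 240)/(-48 + (-11 - 9)) = -439/(-48 - 20) = -439/(-68) = -439*(-1/68) = 439/68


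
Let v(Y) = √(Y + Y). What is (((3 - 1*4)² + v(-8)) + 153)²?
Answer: 23700 + 1232*I ≈ 23700.0 + 1232.0*I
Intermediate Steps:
v(Y) = √2*√Y (v(Y) = √(2*Y) = √2*√Y)
(((3 - 1*4)² + v(-8)) + 153)² = (((3 - 1*4)² + √2*√(-8)) + 153)² = (((3 - 4)² + √2*(2*I*√2)) + 153)² = (((-1)² + 4*I) + 153)² = ((1 + 4*I) + 153)² = (154 + 4*I)²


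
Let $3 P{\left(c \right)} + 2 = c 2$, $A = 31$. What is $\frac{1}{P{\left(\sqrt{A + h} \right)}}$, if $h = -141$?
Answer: $- \frac{1}{74} - \frac{i \sqrt{110}}{74} \approx -0.013514 - 0.14173 i$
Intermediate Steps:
$P{\left(c \right)} = - \frac{2}{3} + \frac{2 c}{3}$ ($P{\left(c \right)} = - \frac{2}{3} + \frac{c 2}{3} = - \frac{2}{3} + \frac{2 c}{3}$)
$\frac{1}{P{\left(\sqrt{A + h} \right)}} = \frac{1}{- \frac{2}{3} + \frac{2 \sqrt{31 - 141}}{3}} = \frac{1}{- \frac{2}{3} + \frac{2 \sqrt{-110}}{3}} = \frac{1}{- \frac{2}{3} + \frac{2 i \sqrt{110}}{3}}$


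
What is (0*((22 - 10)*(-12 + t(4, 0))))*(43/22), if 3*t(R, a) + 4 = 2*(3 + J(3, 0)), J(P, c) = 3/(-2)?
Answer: 0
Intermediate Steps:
J(P, c) = -3/2 (J(P, c) = 3*(-½) = -3/2)
t(R, a) = -⅓ (t(R, a) = -4/3 + (2*(3 - 3/2))/3 = -4/3 + (2*(3/2))/3 = -4/3 + (⅓)*3 = -4/3 + 1 = -⅓)
(0*((22 - 10)*(-12 + t(4, 0))))*(43/22) = (0*((22 - 10)*(-12 - ⅓)))*(43/22) = (0*(12*(-37/3)))*(43*(1/22)) = (0*(-148))*(43/22) = 0*(43/22) = 0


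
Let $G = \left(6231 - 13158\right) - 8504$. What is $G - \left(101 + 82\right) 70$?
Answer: $-28241$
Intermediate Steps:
$G = -15431$ ($G = -6927 - 8504 = -15431$)
$G - \left(101 + 82\right) 70 = -15431 - \left(101 + 82\right) 70 = -15431 - 183 \cdot 70 = -15431 - 12810 = -28241$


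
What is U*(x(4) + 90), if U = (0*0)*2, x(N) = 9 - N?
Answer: 0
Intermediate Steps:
U = 0 (U = 0*2 = 0)
U*(x(4) + 90) = 0*((9 - 1*4) + 90) = 0*((9 - 4) + 90) = 0*(5 + 90) = 0*95 = 0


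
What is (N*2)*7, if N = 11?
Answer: 154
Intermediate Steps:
(N*2)*7 = (11*2)*7 = 22*7 = 154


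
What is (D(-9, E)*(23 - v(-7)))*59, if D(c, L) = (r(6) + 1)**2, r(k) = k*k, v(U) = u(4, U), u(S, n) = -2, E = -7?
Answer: 2019275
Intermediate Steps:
v(U) = -2
r(k) = k**2
D(c, L) = 1369 (D(c, L) = (6**2 + 1)**2 = (36 + 1)**2 = 37**2 = 1369)
(D(-9, E)*(23 - v(-7)))*59 = (1369*(23 - 1*(-2)))*59 = (1369*(23 + 2))*59 = (1369*25)*59 = 34225*59 = 2019275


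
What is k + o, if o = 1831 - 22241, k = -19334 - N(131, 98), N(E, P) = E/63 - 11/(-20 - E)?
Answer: -378105146/9513 ≈ -39746.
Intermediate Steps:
N(E, P) = -11/(-20 - E) + E/63 (N(E, P) = E*(1/63) - 11/(-20 - E) = E/63 - 11/(-20 - E) = -11/(-20 - E) + E/63)
k = -183944816/9513 (k = -19334 - (693 + 131² + 20*131)/(63*(20 + 131)) = -19334 - (693 + 17161 + 2620)/(63*151) = -19334 - 20474/(63*151) = -19334 - 1*20474/9513 = -19334 - 20474/9513 = -183944816/9513 ≈ -19336.)
o = -20410
k + o = -183944816/9513 - 20410 = -378105146/9513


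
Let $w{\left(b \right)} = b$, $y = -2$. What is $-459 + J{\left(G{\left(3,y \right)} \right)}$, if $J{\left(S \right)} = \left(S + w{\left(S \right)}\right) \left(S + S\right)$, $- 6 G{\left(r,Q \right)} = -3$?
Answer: $-458$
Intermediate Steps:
$G{\left(r,Q \right)} = \frac{1}{2}$ ($G{\left(r,Q \right)} = \left(- \frac{1}{6}\right) \left(-3\right) = \frac{1}{2}$)
$J{\left(S \right)} = 4 S^{2}$ ($J{\left(S \right)} = \left(S + S\right) \left(S + S\right) = 2 S 2 S = 4 S^{2}$)
$-459 + J{\left(G{\left(3,y \right)} \right)} = -459 + \frac{4}{4} = -459 + 4 \cdot \frac{1}{4} = -459 + 1 = -458$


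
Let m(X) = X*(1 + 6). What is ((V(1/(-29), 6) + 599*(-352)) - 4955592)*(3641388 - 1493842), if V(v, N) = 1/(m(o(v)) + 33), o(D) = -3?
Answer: -66571004263667/6 ≈ -1.1095e+13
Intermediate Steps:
m(X) = 7*X (m(X) = X*7 = 7*X)
V(v, N) = 1/12 (V(v, N) = 1/(7*(-3) + 33) = 1/(-21 + 33) = 1/12)
((V(1/(-29), 6) + 599*(-352)) - 4955592)*(3641388 - 1493842) = ((1/12 + 599*(-352)) - 4955592)*(3641388 - 1493842) = ((1/12 - 210848) - 4955592)*2147546 = (-2530175/12 - 4955592)*2147546 = -61997279/12*2147546 = -66571004263667/6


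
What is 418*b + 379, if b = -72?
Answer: -29717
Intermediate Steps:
418*b + 379 = 418*(-72) + 379 = -30096 + 379 = -29717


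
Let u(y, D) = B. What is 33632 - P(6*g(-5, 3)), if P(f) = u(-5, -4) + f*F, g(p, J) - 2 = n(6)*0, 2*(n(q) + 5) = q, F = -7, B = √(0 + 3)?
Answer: 33716 - √3 ≈ 33714.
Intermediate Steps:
B = √3 ≈ 1.7320
n(q) = -5 + q/2
u(y, D) = √3
g(p, J) = 2 (g(p, J) = 2 + (-5 + (½)*6)*0 = 2 + (-5 + 3)*0 = 2 - 2*0 = 2 + 0 = 2)
P(f) = √3 - 7*f (P(f) = √3 + f*(-7) = √3 - 7*f)
33632 - P(6*g(-5, 3)) = 33632 - (√3 - 42*2) = 33632 - (√3 - 7*12) = 33632 - (√3 - 84) = 33632 - (-84 + √3) = 33632 + (84 - √3) = 33716 - √3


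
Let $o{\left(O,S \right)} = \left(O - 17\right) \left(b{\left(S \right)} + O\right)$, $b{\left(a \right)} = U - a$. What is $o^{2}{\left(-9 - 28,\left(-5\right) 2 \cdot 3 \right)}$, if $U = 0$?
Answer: $142884$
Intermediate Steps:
$b{\left(a \right)} = - a$ ($b{\left(a \right)} = 0 - a = - a$)
$o{\left(O,S \right)} = \left(-17 + O\right) \left(O - S\right)$ ($o{\left(O,S \right)} = \left(O - 17\right) \left(- S + O\right) = \left(-17 + O\right) \left(O - S\right)$)
$o^{2}{\left(-9 - 28,\left(-5\right) 2 \cdot 3 \right)} = \left(\left(-9 - 28\right)^{2} - 17 \left(-9 - 28\right) + 17 \left(-5\right) 2 \cdot 3 - \left(-9 - 28\right) \left(-5\right) 2 \cdot 3\right)^{2} = \left(\left(-37\right)^{2} - -629 + 17 \left(\left(-10\right) 3\right) - - 37 \left(\left(-10\right) 3\right)\right)^{2} = \left(1369 + 629 + 17 \left(-30\right) - \left(-37\right) \left(-30\right)\right)^{2} = \left(1369 + 629 - 510 - 1110\right)^{2} = 378^{2} = 142884$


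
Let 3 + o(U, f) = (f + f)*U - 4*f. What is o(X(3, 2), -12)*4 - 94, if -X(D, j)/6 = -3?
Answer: -1642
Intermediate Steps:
X(D, j) = 18 (X(D, j) = -6*(-3) = 18)
o(U, f) = -3 - 4*f + 2*U*f (o(U, f) = -3 + ((f + f)*U - 4*f) = -3 + ((2*f)*U - 4*f) = -3 + (2*U*f - 4*f) = -3 + (-4*f + 2*U*f) = -3 - 4*f + 2*U*f)
o(X(3, 2), -12)*4 - 94 = (-3 - 4*(-12) + 2*18*(-12))*4 - 94 = (-3 + 48 - 432)*4 - 94 = -387*4 - 94 = -1548 - 94 = -1642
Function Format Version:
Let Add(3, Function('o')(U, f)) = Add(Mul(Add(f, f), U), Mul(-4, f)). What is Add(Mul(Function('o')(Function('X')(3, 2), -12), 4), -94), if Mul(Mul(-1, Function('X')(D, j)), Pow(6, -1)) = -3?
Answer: -1642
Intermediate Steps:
Function('X')(D, j) = 18 (Function('X')(D, j) = Mul(-6, -3) = 18)
Function('o')(U, f) = Add(-3, Mul(-4, f), Mul(2, U, f)) (Function('o')(U, f) = Add(-3, Add(Mul(Add(f, f), U), Mul(-4, f))) = Add(-3, Add(Mul(Mul(2, f), U), Mul(-4, f))) = Add(-3, Add(Mul(2, U, f), Mul(-4, f))) = Add(-3, Add(Mul(-4, f), Mul(2, U, f))) = Add(-3, Mul(-4, f), Mul(2, U, f)))
Add(Mul(Function('o')(Function('X')(3, 2), -12), 4), -94) = Add(Mul(Add(-3, Mul(-4, -12), Mul(2, 18, -12)), 4), -94) = Add(Mul(Add(-3, 48, -432), 4), -94) = Add(Mul(-387, 4), -94) = Add(-1548, -94) = -1642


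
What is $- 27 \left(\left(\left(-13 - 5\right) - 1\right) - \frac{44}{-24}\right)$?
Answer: $\frac{927}{2} \approx 463.5$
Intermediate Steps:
$- 27 \left(\left(\left(-13 - 5\right) - 1\right) - \frac{44}{-24}\right) = - 27 \left(\left(-18 - 1\right) - - \frac{11}{6}\right) = - 27 \left(-19 + \frac{11}{6}\right) = \left(-27\right) \left(- \frac{103}{6}\right) = \frac{927}{2}$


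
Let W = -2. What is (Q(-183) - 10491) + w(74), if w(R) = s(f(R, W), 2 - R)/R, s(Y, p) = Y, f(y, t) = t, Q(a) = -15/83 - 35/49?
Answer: -225544848/21497 ≈ -10492.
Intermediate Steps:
Q(a) = -520/581 (Q(a) = -15*1/83 - 35*1/49 = -15/83 - 5/7 = -520/581)
w(R) = -2/R
(Q(-183) - 10491) + w(74) = (-520/581 - 10491) - 2/74 = -6095791/581 - 2*1/74 = -6095791/581 - 1/37 = -225544848/21497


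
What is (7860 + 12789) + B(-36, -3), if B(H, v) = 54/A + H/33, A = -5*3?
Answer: 1135437/55 ≈ 20644.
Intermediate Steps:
A = -15
B(H, v) = -18/5 + H/33 (B(H, v) = 54/(-15) + H/33 = 54*(-1/15) + H*(1/33) = -18/5 + H/33)
(7860 + 12789) + B(-36, -3) = (7860 + 12789) + (-18/5 + (1/33)*(-36)) = 20649 + (-18/5 - 12/11) = 20649 - 258/55 = 1135437/55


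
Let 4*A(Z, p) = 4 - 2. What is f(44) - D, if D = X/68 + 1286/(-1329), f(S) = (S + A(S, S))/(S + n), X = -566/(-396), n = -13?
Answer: 440454733/184901112 ≈ 2.3821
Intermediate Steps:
A(Z, p) = 1/2 (A(Z, p) = (4 - 2)/4 = (1/4)*2 = 1/2)
X = 283/198 (X = -566*(-1/396) = 283/198 ≈ 1.4293)
f(S) = (1/2 + S)/(-13 + S) (f(S) = (S + 1/2)/(S - 13) = (1/2 + S)/(-13 + S))
D = -5646199/5964552 (D = (283/198)/68 + 1286/(-1329) = (283/198)*(1/68) + 1286*(-1/1329) = 283/13464 - 1286/1329 = -5646199/5964552 ≈ -0.94663)
f(44) - D = (1/2 + 44)/(-13 + 44) - 1*(-5646199/5964552) = (89/2)/31 + 5646199/5964552 = (1/31)*(89/2) + 5646199/5964552 = 89/62 + 5646199/5964552 = 440454733/184901112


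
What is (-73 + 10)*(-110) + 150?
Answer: 7080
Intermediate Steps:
(-73 + 10)*(-110) + 150 = -63*(-110) + 150 = 6930 + 150 = 7080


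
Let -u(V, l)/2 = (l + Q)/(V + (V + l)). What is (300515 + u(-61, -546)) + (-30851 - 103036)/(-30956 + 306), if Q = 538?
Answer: 1538223289779/5118550 ≈ 3.0052e+5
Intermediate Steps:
u(V, l) = -2*(538 + l)/(l + 2*V) (u(V, l) = -2*(l + 538)/(V + (V + l)) = -2*(538 + l)/(l + 2*V))
(300515 + u(-61, -546)) + (-30851 - 103036)/(-30956 + 306) = (300515 + 2*(-538 - 1*(-546))/(-546 + 2*(-61))) + (-30851 - 103036)/(-30956 + 306) = (300515 + 2*(-538 + 546)/(-546 - 122)) - 133887/(-30650) = (300515 + 2*8/(-668)) - 133887*(-1/30650) = (300515 + 2*(-1/668)*8) + 133887/30650 = (300515 - 4/167) + 133887/30650 = 50186001/167 + 133887/30650 = 1538223289779/5118550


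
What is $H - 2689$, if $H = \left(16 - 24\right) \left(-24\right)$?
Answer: $-2497$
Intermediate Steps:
$H = 192$ ($H = \left(-8\right) \left(-24\right) = 192$)
$H - 2689 = 192 - 2689 = -2497$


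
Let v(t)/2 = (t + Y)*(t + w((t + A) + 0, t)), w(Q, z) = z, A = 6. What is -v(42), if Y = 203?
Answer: -41160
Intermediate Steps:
v(t) = 4*t*(203 + t) (v(t) = 2*((t + 203)*(t + t)) = 2*((203 + t)*(2*t)) = 2*(2*t*(203 + t)) = 4*t*(203 + t))
-v(42) = -4*42*(203 + 42) = -4*42*245 = -1*41160 = -41160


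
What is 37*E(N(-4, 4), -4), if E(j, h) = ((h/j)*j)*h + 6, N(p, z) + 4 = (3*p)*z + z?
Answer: 814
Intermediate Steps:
N(p, z) = -4 + z + 3*p*z (N(p, z) = -4 + ((3*p)*z + z) = -4 + (3*p*z + z) = -4 + (z + 3*p*z) = -4 + z + 3*p*z)
E(j, h) = 6 + h² (E(j, h) = h*h + 6 = h² + 6 = 6 + h²)
37*E(N(-4, 4), -4) = 37*(6 + (-4)²) = 37*(6 + 16) = 37*22 = 814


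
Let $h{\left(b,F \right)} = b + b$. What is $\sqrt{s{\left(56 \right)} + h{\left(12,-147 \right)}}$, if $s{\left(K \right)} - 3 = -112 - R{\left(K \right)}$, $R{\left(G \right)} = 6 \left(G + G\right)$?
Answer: $i \sqrt{757} \approx 27.514 i$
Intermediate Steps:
$h{\left(b,F \right)} = 2 b$
$R{\left(G \right)} = 12 G$ ($R{\left(G \right)} = 6 \cdot 2 G = 12 G$)
$s{\left(K \right)} = -109 - 12 K$ ($s{\left(K \right)} = 3 - \left(112 + 12 K\right) = -109 - 12 K$)
$\sqrt{s{\left(56 \right)} + h{\left(12,-147 \right)}} = \sqrt{\left(-109 - 672\right) + 2 \cdot 12} = \sqrt{\left(-109 - 672\right) + 24} = \sqrt{-781 + 24} = \sqrt{-757} = i \sqrt{757}$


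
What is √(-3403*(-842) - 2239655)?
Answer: 3*√69519 ≈ 790.99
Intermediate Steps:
√(-3403*(-842) - 2239655) = √(2865326 - 2239655) = √625671 = 3*√69519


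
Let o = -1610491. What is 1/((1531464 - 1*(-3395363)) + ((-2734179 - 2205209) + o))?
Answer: -1/1623052 ≈ -6.1612e-7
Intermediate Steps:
1/((1531464 - 1*(-3395363)) + ((-2734179 - 2205209) + o)) = 1/((1531464 - 1*(-3395363)) + ((-2734179 - 2205209) - 1610491)) = 1/((1531464 + 3395363) + (-4939388 - 1610491)) = 1/(4926827 - 6549879) = 1/(-1623052) = -1/1623052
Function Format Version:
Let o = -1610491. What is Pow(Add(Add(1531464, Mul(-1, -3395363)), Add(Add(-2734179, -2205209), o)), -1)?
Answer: Rational(-1, 1623052) ≈ -6.1612e-7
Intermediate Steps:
Pow(Add(Add(1531464, Mul(-1, -3395363)), Add(Add(-2734179, -2205209), o)), -1) = Pow(Add(Add(1531464, Mul(-1, -3395363)), Add(Add(-2734179, -2205209), -1610491)), -1) = Pow(Add(Add(1531464, 3395363), Add(-4939388, -1610491)), -1) = Pow(Add(4926827, -6549879), -1) = Pow(-1623052, -1) = Rational(-1, 1623052)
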